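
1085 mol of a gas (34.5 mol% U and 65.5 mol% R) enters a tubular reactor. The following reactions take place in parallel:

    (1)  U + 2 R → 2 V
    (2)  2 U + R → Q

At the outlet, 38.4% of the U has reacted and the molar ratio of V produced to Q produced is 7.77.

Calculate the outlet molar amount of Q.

24.4 mol

Conversion of U: U consumed = 0.384 × 374.3 = 143.7 mol = 1ξ₁ + 2ξ₂.
Selectivity: 2ξ₁ / (1ξ₂) = 7.77 → ξ₁ = 3.885 ξ₂.
Substitute: (1·3.885 + 2) ξ₂ = 143.7 → ξ₂ = 24.42 mol, ξ₁ = 94.89 mol.
Outlet amounts (n = n₀ + Σ ν·ξ):
  U: 374.3 − 1(94.89) − 2(24.42) = 230.6
  R: 710.7 − 2(94.89) − 1(24.42) = 496.5
  V: 0 + 2(94.89) = 189.8
  Q: 0 + 1(24.42) = 24.42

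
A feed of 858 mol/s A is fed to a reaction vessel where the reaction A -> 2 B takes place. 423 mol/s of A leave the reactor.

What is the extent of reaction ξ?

ξ = 435 mol/s

For A: n = n₀ − 1ξ → 423 = 858 − 1ξ, giving ξ = 435 mol/s.
Outlet amounts (n = n₀ + ν ξ):
  A: 858 − 1(435) = 423
  B: 0 + 2(435) = 870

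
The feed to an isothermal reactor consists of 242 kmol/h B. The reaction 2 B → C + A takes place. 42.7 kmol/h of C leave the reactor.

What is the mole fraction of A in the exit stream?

For C: n = n₀ + 1ξ → 42.7 = 0 + 1ξ, giving ξ = 42.7 kmol/h.
Outlet amounts (n = n₀ + ν ξ):
  B: 242 − 2(42.7) = 156.6
  C: 0 + 1(42.7) = 42.7
  A: 0 + 1(42.7) = 42.7
Total out = 242 kmol/h; y_A = 42.7 / 242 = 0.1764.

0.176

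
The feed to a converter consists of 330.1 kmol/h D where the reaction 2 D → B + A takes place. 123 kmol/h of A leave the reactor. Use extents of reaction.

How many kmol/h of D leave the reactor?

For A: n = n₀ + 1ξ → 123 = 0 + 1ξ, giving ξ = 123 kmol/h.
Outlet amounts (n = n₀ + ν ξ):
  D: 330.1 − 2(123) = 84.1
  B: 0 + 1(123) = 123
  A: 0 + 1(123) = 123

84.1 kmol/h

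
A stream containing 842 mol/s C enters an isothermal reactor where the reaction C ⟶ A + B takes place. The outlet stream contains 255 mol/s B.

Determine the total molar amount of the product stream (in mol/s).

1100 mol/s

For B: n = n₀ + 1ξ → 255 = 0 + 1ξ, giving ξ = 255 mol/s.
Outlet amounts (n = n₀ + ν ξ):
  C: 842 − 1(255) = 587
  A: 0 + 1(255) = 255
  B: 0 + 1(255) = 255
Total out = 587 + 255 + 255 = 1097 mol/s.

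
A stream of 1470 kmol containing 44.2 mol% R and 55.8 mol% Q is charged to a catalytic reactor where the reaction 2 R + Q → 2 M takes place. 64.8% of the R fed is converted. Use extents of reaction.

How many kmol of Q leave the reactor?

R reacted = 0.648 × 649.7 = 421 kmol; ν_R = −2, so ξ = 421/2 = 210.5 kmol.
Outlet amounts (n = n₀ + ν ξ):
  R: 649.7 − 2(210.5) = 228.7
  Q: 820.3 − 1(210.5) = 609.7
  M: 0 + 2(210.5) = 421

610 kmol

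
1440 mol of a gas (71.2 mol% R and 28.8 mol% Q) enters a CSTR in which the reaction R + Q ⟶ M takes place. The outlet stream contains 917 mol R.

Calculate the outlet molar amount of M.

108 mol

For R: n = n₀ − 1ξ → 917 = 1025 − 1ξ, giving ξ = 108.3 mol.
Outlet amounts (n = n₀ + ν ξ):
  R: 1025 − 1(108.3) = 917
  Q: 414.7 − 1(108.3) = 306.4
  M: 0 + 1(108.3) = 108.3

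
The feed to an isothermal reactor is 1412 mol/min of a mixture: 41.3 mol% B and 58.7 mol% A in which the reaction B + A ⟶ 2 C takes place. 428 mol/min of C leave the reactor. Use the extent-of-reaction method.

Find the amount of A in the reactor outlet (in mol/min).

For C: n = n₀ + 2ξ → 428 = 0 + 2ξ, giving ξ = 214 mol/min.
Outlet amounts (n = n₀ + ν ξ):
  B: 583.2 − 1(214) = 369.2
  A: 828.8 − 1(214) = 614.8
  C: 0 + 2(214) = 428

615 mol/min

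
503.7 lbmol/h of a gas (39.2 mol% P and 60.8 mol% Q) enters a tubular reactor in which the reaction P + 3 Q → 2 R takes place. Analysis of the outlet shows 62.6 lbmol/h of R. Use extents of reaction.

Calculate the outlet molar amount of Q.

212 lbmol/h

For R: n = n₀ + 2ξ → 62.6 = 0 + 2ξ, giving ξ = 31.3 lbmol/h.
Outlet amounts (n = n₀ + ν ξ):
  P: 197.5 − 1(31.3) = 166.2
  Q: 306.2 − 3(31.3) = 212.3
  R: 0 + 2(31.3) = 62.6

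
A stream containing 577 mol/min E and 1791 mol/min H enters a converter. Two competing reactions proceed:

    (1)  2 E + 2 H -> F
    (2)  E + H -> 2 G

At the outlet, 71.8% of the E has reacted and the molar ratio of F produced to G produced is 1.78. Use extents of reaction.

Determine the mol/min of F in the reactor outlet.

Conversion of E: E consumed = 0.718 × 577 = 414.3 mol/min = 2ξ₁ + 1ξ₂.
Selectivity: 1ξ₁ / (2ξ₂) = 1.78 → ξ₁ = 3.56 ξ₂.
Substitute: (2·3.56 + 1) ξ₂ = 414.3 → ξ₂ = 51.02 mol/min, ξ₁ = 181.6 mol/min.
Outlet amounts (n = n₀ + Σ ν·ξ):
  E: 577 − 2(181.6) − 1(51.02) = 162.7
  H: 1791 − 2(181.6) − 1(51.02) = 1377
  F: 0 + 1(181.6) = 181.6
  G: 0 + 2(51.02) = 102

182 mol/min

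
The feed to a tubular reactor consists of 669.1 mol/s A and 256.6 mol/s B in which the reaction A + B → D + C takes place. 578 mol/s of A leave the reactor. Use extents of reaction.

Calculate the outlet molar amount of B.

166 mol/s

For A: n = n₀ − 1ξ → 578 = 669.1 − 1ξ, giving ξ = 91.1 mol/s.
Outlet amounts (n = n₀ + ν ξ):
  A: 669.1 − 1(91.1) = 578
  B: 256.6 − 1(91.1) = 165.5
  D: 0 + 1(91.1) = 91.1
  C: 0 + 1(91.1) = 91.1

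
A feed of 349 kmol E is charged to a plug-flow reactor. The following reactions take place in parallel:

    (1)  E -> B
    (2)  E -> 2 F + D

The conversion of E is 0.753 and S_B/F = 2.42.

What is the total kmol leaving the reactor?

439 kmol

Conversion of E: E consumed = 0.753 × 349 = 262.8 kmol = 1ξ₁ + 1ξ₂.
Selectivity: 1ξ₁ / (2ξ₂) = 2.42 → ξ₁ = 4.84 ξ₂.
Substitute: (1·4.84 + 1) ξ₂ = 262.8 → ξ₂ = 45 kmol, ξ₁ = 217.8 kmol.
Outlet amounts (n = n₀ + Σ ν·ξ):
  E: 349 − 1(217.8) − 1(45) = 86.2
  B: 0 + 1(217.8) = 217.8
  F: 0 + 2(45) = 90
  D: 0 + 1(45) = 45
Total out = 86.2 + 217.8 + 90 + 45 = 439 kmol.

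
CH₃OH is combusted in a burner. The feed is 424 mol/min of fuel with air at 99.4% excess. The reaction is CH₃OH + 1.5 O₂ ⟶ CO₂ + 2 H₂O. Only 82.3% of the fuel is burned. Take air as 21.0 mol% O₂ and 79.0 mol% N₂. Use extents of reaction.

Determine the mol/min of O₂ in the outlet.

745 mol/min

Stoichiometric O₂ = 1.5 × 424 = 636 mol/min; O₂ fed = 636 × 1.994 = 1268 mol/min.
N₂ fed = 1268 × 79/21 = 4771 mol/min.
Fuel reacted = 0.823 × 424 → ξ = 349 mol/min.
Outlet (n = n₀ + ν ξ):
  CH₃OH: 424 − 1(349) = 75.05
  O₂: 1268 − 1.5(349) = 744.8
  N₂: 4771 (inert)
  CO₂: 0 + 1(349) = 349
  H₂O: 0 + 2(349) = 697.9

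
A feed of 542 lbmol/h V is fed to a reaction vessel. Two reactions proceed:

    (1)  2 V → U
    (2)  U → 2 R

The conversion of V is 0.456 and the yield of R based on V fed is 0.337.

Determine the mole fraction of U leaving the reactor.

Conversion of V: V consumed = 2ξ₁ = 0.456 × 542 → ξ₁ = 123.6 lbmol/h.
Yield of R: 2ξ₂ / 542 = 0.337 → ξ₂ = 91.33 lbmol/h.
Outlet amounts (n = n₀ + Σ ν·ξ):
  V: 542 − 2(123.6) = 294.8
  U: 0 + 1(123.6) − 1(91.33) = 32.25
  R: 0 + 2(91.33) = 182.7
Total out = 509.8 lbmol/h; y_U = 32.25 / 509.8 = 0.06326.

0.0633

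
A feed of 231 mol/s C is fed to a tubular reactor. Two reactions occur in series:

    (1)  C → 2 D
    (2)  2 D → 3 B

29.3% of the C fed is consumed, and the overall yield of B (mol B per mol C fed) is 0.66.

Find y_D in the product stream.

0.0965

Conversion of C: C consumed = 1ξ₁ = 0.293 × 231 → ξ₁ = 67.68 mol/s.
Yield of B: 3ξ₂ / 231 = 0.66 → ξ₂ = 50.82 mol/s.
Outlet amounts (n = n₀ + Σ ν·ξ):
  C: 231 − 1(67.68) = 163.3
  D: 0 + 2(67.68) − 2(50.82) = 33.73
  B: 0 + 3(50.82) = 152.5
Total out = 349.5 mol/s; y_D = 33.73 / 349.5 = 0.0965.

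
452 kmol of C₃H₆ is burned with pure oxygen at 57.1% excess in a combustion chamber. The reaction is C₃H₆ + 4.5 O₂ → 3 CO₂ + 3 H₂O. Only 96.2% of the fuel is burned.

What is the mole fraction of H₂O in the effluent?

0.338

Stoichiometric O₂ = 4.5 × 452 = 2034 kmol; O₂ fed = 2034 × 1.571 = 3195 kmol.
Fuel reacted = 0.962 × 452 → ξ = 434.8 kmol.
Outlet (n = n₀ + ν ξ):
  C₃H₆: 452 − 1(434.8) = 17.18
  O₂: 3195 − 4.5(434.8) = 1239
  CO₂: 0 + 3(434.8) = 1304
  H₂O: 0 + 3(434.8) = 1304
Total out = 3865 kmol; y_H₂O = 1304 / 3865 = 0.3375.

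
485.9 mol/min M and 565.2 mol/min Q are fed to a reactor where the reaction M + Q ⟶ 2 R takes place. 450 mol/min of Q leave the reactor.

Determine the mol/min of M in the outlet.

For Q: n = n₀ − 1ξ → 450 = 565.2 − 1ξ, giving ξ = 115.2 mol/min.
Outlet amounts (n = n₀ + ν ξ):
  M: 485.9 − 1(115.2) = 370.7
  Q: 565.2 − 1(115.2) = 450
  R: 0 + 2(115.2) = 230.4

371 mol/min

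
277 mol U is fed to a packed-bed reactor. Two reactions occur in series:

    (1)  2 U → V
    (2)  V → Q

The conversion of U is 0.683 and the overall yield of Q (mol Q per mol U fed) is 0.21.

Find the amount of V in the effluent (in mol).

36.4 mol

Conversion of U: U consumed = 2ξ₁ = 0.683 × 277 → ξ₁ = 94.6 mol.
Yield of Q: 1ξ₂ / 277 = 0.21 → ξ₂ = 58.17 mol.
Outlet amounts (n = n₀ + Σ ν·ξ):
  U: 277 − 2(94.6) = 87.81
  V: 0 + 1(94.6) − 1(58.17) = 36.43
  Q: 0 + 1(58.17) = 58.17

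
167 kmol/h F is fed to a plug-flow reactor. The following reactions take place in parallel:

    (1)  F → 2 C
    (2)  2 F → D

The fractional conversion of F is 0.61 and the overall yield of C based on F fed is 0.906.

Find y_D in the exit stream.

Yield of C: 2ξ₁ / 167 = 0.906 → ξ₁ = 75.65 kmol/h.
Conversion of F: 1ξ₁ + 2ξ₂ = 0.61 × 167 = 101.9 → ξ₂ = 13.11 kmol/h.
Outlet amounts (n = n₀ + Σ ν·ξ):
  F: 167 − 1(75.65) − 2(13.11) = 65.13
  C: 0 + 2(75.65) = 151.3
  D: 0 + 1(13.11) = 13.11
Total out = 229.5 kmol/h; y_D = 13.11 / 229.5 = 0.05711.

0.0571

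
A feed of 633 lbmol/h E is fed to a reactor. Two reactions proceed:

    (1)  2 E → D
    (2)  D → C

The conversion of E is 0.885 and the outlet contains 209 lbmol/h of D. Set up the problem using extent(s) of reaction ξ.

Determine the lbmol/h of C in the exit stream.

Conversion of E: E consumed = 2ξ₁ = 0.885 × 633 → ξ₁ = 280.1 lbmol/h.
D balance: n_D = 0 + 1ξ₁ − 1ξ₂ = 209 → ξ₂ = (1·280.1 − 209)/1 = 71.1 lbmol/h.
Outlet amounts (n = n₀ + Σ ν·ξ):
  E: 633 − 2(280.1) = 72.79
  D: 0 + 1(280.1) − 1(71.1) = 209
  C: 0 + 1(71.1) = 71.1

71.1 lbmol/h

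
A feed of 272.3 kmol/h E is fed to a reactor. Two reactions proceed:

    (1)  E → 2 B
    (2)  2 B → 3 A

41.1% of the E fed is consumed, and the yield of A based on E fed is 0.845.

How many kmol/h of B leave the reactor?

70.4 kmol/h

Conversion of E: E consumed = 1ξ₁ = 0.411 × 272.3 → ξ₁ = 111.9 kmol/h.
Yield of A: 3ξ₂ / 272.3 = 0.845 → ξ₂ = 76.7 kmol/h.
Outlet amounts (n = n₀ + Σ ν·ξ):
  E: 272.3 − 1(111.9) = 160.4
  B: 0 + 2(111.9) − 2(76.7) = 70.43
  A: 0 + 3(76.7) = 230.1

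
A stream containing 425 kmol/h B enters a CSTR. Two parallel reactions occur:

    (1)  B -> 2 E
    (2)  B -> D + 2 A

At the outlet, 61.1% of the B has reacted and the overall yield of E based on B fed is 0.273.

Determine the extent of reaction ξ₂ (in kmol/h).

Yield of E: 2ξ₁ / 425 = 0.273 → ξ₁ = 58.01 kmol/h.
Conversion of B: 1ξ₁ + 1ξ₂ = 0.611 × 425 = 259.7 → ξ₂ = 201.7 kmol/h.
Outlet amounts (n = n₀ + Σ ν·ξ):
  B: 425 − 1(58.01) − 1(201.7) = 165.3
  E: 0 + 2(58.01) = 116
  D: 0 + 1(201.7) = 201.7
  A: 0 + 2(201.7) = 403.3

ξ₂ = 202 kmol/h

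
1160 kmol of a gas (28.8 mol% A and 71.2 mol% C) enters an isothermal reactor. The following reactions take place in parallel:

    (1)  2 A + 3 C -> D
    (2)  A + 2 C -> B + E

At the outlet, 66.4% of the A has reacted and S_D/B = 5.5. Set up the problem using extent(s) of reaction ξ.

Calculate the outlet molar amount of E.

Conversion of A: A consumed = 0.664 × 334.1 = 221.8 kmol = 2ξ₁ + 1ξ₂.
Selectivity: 1ξ₁ / (1ξ₂) = 5.5 → ξ₁ = 5.5 ξ₂.
Substitute: (2·5.5 + 1) ξ₂ = 221.8 → ξ₂ = 18.49 kmol, ξ₁ = 101.7 kmol.
Outlet amounts (n = n₀ + Σ ν·ξ):
  A: 334.1 − 2(101.7) − 1(18.49) = 112.3
  C: 825.9 − 3(101.7) − 2(18.49) = 483.9
  D: 0 + 1(101.7) = 101.7
  B: 0 + 1(18.49) = 18.49
  E: 0 + 1(18.49) = 18.49

18.5 kmol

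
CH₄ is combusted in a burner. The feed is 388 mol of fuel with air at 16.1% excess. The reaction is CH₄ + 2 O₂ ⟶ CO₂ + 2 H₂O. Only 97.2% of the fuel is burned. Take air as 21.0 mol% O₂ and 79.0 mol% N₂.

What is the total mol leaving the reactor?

Stoichiometric O₂ = 2 × 388 = 776 mol; O₂ fed = 776 × 1.161 = 900.9 mol.
N₂ fed = 900.9 × 79/21 = 3389 mol.
Fuel reacted = 0.972 × 388 → ξ = 377.1 mol.
Outlet (n = n₀ + ν ξ):
  CH₄: 388 − 1(377.1) = 10.86
  O₂: 900.9 − 2(377.1) = 146.7
  N₂: 3389 (inert)
  CO₂: 0 + 1(377.1) = 377.1
  H₂O: 0 + 2(377.1) = 754.3
Total out = 10.86 + 146.7 + 3389 + 377.1 + 754.3 = 4678 mol.

4680 mol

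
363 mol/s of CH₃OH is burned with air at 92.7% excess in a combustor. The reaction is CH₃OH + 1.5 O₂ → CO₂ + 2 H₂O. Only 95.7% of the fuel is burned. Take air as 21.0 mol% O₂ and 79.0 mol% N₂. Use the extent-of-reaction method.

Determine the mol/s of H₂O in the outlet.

695 mol/s

Stoichiometric O₂ = 1.5 × 363 = 544.5 mol/s; O₂ fed = 544.5 × 1.927 = 1049 mol/s.
N₂ fed = 1049 × 79/21 = 3947 mol/s.
Fuel reacted = 0.957 × 363 → ξ = 347.4 mol/s.
Outlet (n = n₀ + ν ξ):
  CH₃OH: 363 − 1(347.4) = 15.61
  O₂: 1049 − 1.5(347.4) = 528.2
  N₂: 3947 (inert)
  CO₂: 0 + 1(347.4) = 347.4
  H₂O: 0 + 2(347.4) = 694.8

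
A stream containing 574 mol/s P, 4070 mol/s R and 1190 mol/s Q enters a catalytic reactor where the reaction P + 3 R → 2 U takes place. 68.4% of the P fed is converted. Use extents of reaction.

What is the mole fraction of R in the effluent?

P reacted = 0.684 × 574 = 392.6 mol/s; ν_P = −1, so ξ = 392.6/1 = 392.6 mol/s.
Outlet amounts (n = n₀ + ν ξ):
  P: 574 − 1(392.6) = 181.4
  R: 4070 − 3(392.6) = 2892
  U: 0 + 2(392.6) = 785.2
  Q: 1190 (inert)
Total out = 5049 mol/s; y_R = 2892 / 5049 = 0.5728.

0.573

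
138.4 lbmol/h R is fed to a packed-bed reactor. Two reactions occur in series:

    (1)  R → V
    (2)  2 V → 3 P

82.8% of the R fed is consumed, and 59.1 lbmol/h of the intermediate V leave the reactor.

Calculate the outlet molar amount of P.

83.2 lbmol/h

Conversion of R: R consumed = 1ξ₁ = 0.828 × 138.4 → ξ₁ = 114.6 lbmol/h.
V balance: n_V = 0 + 1ξ₁ − 2ξ₂ = 59.1 → ξ₂ = (1·114.6 − 59.1)/2 = 27.75 lbmol/h.
Outlet amounts (n = n₀ + Σ ν·ξ):
  R: 138.4 − 1(114.6) = 23.8
  V: 0 + 1(114.6) − 2(27.75) = 59.1
  P: 0 + 3(27.75) = 83.24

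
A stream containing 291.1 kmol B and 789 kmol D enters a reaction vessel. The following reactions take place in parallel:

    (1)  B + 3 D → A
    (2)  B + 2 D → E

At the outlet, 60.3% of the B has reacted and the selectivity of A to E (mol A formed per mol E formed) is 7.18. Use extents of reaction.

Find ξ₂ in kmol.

ξ₂ = 21.5 kmol

Conversion of B: B consumed = 0.603 × 291.1 = 175.5 kmol = 1ξ₁ + 1ξ₂.
Selectivity: 1ξ₁ / (1ξ₂) = 7.18 → ξ₁ = 7.18 ξ₂.
Substitute: (1·7.18 + 1) ξ₂ = 175.5 → ξ₂ = 21.46 kmol, ξ₁ = 154.1 kmol.
Outlet amounts (n = n₀ + Σ ν·ξ):
  B: 291.1 − 1(154.1) − 1(21.46) = 115.6
  D: 789 − 3(154.1) − 2(21.46) = 283.9
  A: 0 + 1(154.1) = 154.1
  E: 0 + 1(21.46) = 21.46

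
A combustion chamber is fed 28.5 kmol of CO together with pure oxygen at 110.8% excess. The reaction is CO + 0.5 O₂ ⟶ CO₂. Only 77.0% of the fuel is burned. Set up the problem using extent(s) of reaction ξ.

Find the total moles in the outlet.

Stoichiometric O₂ = 0.5 × 28.5 = 14.25 kmol; O₂ fed = 14.25 × 2.108 = 30.04 kmol.
Fuel reacted = 0.77 × 28.5 → ξ = 21.95 kmol.
Outlet (n = n₀ + ν ξ):
  CO: 28.5 − 1(21.95) = 6.555
  O₂: 30.04 − 0.5(21.95) = 19.07
  CO₂: 0 + 1(21.95) = 21.95
Total out = 6.555 + 19.07 + 21.95 = 47.57 kmol.

47.6 kmol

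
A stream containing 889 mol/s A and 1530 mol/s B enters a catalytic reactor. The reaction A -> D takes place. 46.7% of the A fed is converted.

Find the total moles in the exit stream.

2420 mol/s

A reacted = 0.467 × 889 = 415.2 mol/s; ν_A = −1, so ξ = 415.2/1 = 415.2 mol/s.
Outlet amounts (n = n₀ + ν ξ):
  A: 889 − 1(415.2) = 473.8
  D: 0 + 1(415.2) = 415.2
  B: 1530 (inert)
Total out = 473.8 + 415.2 + 1530 = 2419 mol/s.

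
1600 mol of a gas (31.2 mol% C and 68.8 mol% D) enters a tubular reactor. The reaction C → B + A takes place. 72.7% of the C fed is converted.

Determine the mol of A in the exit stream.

C reacted = 0.727 × 499.2 = 362.9 mol; ν_C = −1, so ξ = 362.9/1 = 362.9 mol.
Outlet amounts (n = n₀ + ν ξ):
  C: 499.2 − 1(362.9) = 136.3
  B: 0 + 1(362.9) = 362.9
  A: 0 + 1(362.9) = 362.9
  D: 1101 (inert)

363 mol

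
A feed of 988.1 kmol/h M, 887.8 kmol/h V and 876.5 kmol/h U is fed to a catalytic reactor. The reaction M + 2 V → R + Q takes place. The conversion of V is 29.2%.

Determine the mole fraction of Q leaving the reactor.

0.0494

V reacted = 0.292 × 887.8 = 259.2 kmol/h; ν_V = −2, so ξ = 259.2/2 = 129.6 kmol/h.
Outlet amounts (n = n₀ + ν ξ):
  M: 988.1 − 1(129.6) = 858.5
  V: 887.8 − 2(129.6) = 628.6
  R: 0 + 1(129.6) = 129.6
  Q: 0 + 1(129.6) = 129.6
  U: 876.5 (inert)
Total out = 2623 kmol/h; y_Q = 129.6 / 2623 = 0.04942.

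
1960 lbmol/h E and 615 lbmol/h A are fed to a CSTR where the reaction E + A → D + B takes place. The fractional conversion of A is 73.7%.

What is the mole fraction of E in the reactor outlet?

0.585

A reacted = 0.737 × 615 = 453.3 lbmol/h; ν_A = −1, so ξ = 453.3/1 = 453.3 lbmol/h.
Outlet amounts (n = n₀ + ν ξ):
  E: 1960 − 1(453.3) = 1507
  A: 615 − 1(453.3) = 161.7
  D: 0 + 1(453.3) = 453.3
  B: 0 + 1(453.3) = 453.3
Total out = 2575 lbmol/h; y_E = 1507 / 2575 = 0.5851.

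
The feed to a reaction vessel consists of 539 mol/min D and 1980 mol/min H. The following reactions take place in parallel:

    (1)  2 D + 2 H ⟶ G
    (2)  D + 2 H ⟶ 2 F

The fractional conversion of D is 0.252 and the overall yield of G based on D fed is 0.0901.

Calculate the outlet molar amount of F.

77.4 mol/min

Yield of G: 1ξ₁ / 539 = 0.0901 → ξ₁ = 48.56 mol/min.
Conversion of D: 2ξ₁ + 1ξ₂ = 0.252 × 539 = 135.8 → ξ₂ = 38.7 mol/min.
Outlet amounts (n = n₀ + Σ ν·ξ):
  D: 539 − 2(48.56) − 1(38.7) = 403.2
  H: 1980 − 2(48.56) − 2(38.7) = 1805
  G: 0 + 1(48.56) = 48.56
  F: 0 + 2(38.7) = 77.4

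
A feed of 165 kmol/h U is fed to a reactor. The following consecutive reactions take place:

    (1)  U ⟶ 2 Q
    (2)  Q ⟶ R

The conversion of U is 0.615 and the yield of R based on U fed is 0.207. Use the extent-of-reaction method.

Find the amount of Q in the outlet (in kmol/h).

Conversion of U: U consumed = 1ξ₁ = 0.615 × 165 → ξ₁ = 101.5 kmol/h.
Yield of R: 1ξ₂ / 165 = 0.207 → ξ₂ = 34.16 kmol/h.
Outlet amounts (n = n₀ + Σ ν·ξ):
  U: 165 − 1(101.5) = 63.53
  Q: 0 + 2(101.5) − 1(34.16) = 168.8
  R: 0 + 1(34.16) = 34.16

169 kmol/h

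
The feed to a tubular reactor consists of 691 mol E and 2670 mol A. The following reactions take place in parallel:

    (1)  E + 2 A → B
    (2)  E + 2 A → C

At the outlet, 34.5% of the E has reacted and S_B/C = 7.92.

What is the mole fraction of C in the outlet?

Conversion of E: E consumed = 0.345 × 691 = 238.4 mol = 1ξ₁ + 1ξ₂.
Selectivity: 1ξ₁ / (1ξ₂) = 7.92 → ξ₁ = 7.92 ξ₂.
Substitute: (1·7.92 + 1) ξ₂ = 238.4 → ξ₂ = 26.73 mol, ξ₁ = 211.7 mol.
Outlet amounts (n = n₀ + Σ ν·ξ):
  E: 691 − 1(211.7) − 1(26.73) = 452.6
  A: 2670 − 2(211.7) − 2(26.73) = 2193
  B: 0 + 1(211.7) = 211.7
  C: 0 + 1(26.73) = 26.73
Total out = 2884 mol; y_C = 26.73 / 2884 = 0.009266.

0.00927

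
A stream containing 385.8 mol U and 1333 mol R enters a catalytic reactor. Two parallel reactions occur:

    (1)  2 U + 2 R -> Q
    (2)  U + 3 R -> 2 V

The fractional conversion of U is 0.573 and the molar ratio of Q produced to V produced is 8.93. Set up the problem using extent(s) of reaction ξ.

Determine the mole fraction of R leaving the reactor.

0.795

Conversion of U: U consumed = 0.573 × 385.8 = 221.1 mol = 2ξ₁ + 1ξ₂.
Selectivity: 1ξ₁ / (2ξ₂) = 8.93 → ξ₁ = 17.86 ξ₂.
Substitute: (2·17.86 + 1) ξ₂ = 221.1 → ξ₂ = 6.02 mol, ξ₁ = 107.5 mol.
Outlet amounts (n = n₀ + Σ ν·ξ):
  U: 385.8 − 2(107.5) − 1(6.02) = 164.7
  R: 1333 − 2(107.5) − 3(6.02) = 1100
  Q: 0 + 1(107.5) = 107.5
  V: 0 + 2(6.02) = 12.04
Total out = 1384 mol; y_R = 1100 / 1384 = 0.7946.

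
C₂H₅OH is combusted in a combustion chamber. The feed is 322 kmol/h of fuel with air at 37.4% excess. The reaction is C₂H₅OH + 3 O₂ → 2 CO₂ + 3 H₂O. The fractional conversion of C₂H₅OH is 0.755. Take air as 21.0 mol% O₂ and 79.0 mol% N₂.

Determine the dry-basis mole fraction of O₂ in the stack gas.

0.0971

Stoichiometric O₂ = 3 × 322 = 966 kmol/h; O₂ fed = 966 × 1.374 = 1327 kmol/h.
N₂ fed = 1327 × 79/21 = 4993 kmol/h.
Fuel reacted = 0.755 × 322 → ξ = 243.1 kmol/h.
Outlet (n = n₀ + ν ξ):
  C₂H₅OH: 322 − 1(243.1) = 78.89
  O₂: 1327 − 3(243.1) = 598
  N₂: 4993 (inert)
  CO₂: 0 + 2(243.1) = 486.2
  H₂O: 0 + 3(243.1) = 729.3
Dry total = 6156 kmol/h; y_O₂ (dry) = 598 / 6156 = 0.09713.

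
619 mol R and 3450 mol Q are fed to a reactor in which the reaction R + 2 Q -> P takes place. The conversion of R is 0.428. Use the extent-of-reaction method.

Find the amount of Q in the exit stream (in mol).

2920 mol

R reacted = 0.428 × 619 = 264.9 mol; ν_R = −1, so ξ = 264.9/1 = 264.9 mol.
Outlet amounts (n = n₀ + ν ξ):
  R: 619 − 1(264.9) = 354.1
  Q: 3450 − 2(264.9) = 2920
  P: 0 + 1(264.9) = 264.9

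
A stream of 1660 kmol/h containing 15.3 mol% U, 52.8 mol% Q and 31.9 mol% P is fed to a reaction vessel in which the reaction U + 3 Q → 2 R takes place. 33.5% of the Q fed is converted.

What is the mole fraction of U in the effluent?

Q reacted = 0.335 × 876.5 = 293.6 kmol/h; ν_Q = −3, so ξ = 293.6/3 = 97.87 kmol/h.
Outlet amounts (n = n₀ + ν ξ):
  U: 254 − 1(97.87) = 156.1
  Q: 876.5 − 3(97.87) = 582.9
  R: 0 + 2(97.87) = 195.7
  P: 529.5 (inert)
Total out = 1464 kmol/h; y_U = 156.1 / 1464 = 0.1066.

0.107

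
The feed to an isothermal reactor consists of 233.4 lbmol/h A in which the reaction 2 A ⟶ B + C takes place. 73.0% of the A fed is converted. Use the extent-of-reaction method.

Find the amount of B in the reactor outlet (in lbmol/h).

A reacted = 0.73 × 233.4 = 170.4 lbmol/h; ν_A = −2, so ξ = 170.4/2 = 85.19 lbmol/h.
Outlet amounts (n = n₀ + ν ξ):
  A: 233.4 − 2(85.19) = 63.02
  B: 0 + 1(85.19) = 85.19
  C: 0 + 1(85.19) = 85.19

85.2 lbmol/h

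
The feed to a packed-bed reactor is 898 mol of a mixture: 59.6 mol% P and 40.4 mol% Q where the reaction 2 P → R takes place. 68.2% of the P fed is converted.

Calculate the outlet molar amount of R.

183 mol

P reacted = 0.682 × 535.2 = 365 mol; ν_P = −2, so ξ = 365/2 = 182.5 mol.
Outlet amounts (n = n₀ + ν ξ):
  P: 535.2 − 2(182.5) = 170.2
  R: 0 + 1(182.5) = 182.5
  Q: 362.8 (inert)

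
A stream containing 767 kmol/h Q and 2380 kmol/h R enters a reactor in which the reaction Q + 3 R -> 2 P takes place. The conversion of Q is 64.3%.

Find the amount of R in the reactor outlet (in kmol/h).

Q reacted = 0.643 × 767 = 493.2 kmol/h; ν_Q = −1, so ξ = 493.2/1 = 493.2 kmol/h.
Outlet amounts (n = n₀ + ν ξ):
  Q: 767 − 1(493.2) = 273.8
  R: 2380 − 3(493.2) = 900.5
  P: 0 + 2(493.2) = 986.4

900 kmol/h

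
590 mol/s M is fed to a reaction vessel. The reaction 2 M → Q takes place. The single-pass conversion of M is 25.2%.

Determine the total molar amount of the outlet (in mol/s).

516 mol/s

M reacted = 0.252 × 590 = 148.7 mol/s; ν_M = −2, so ξ = 148.7/2 = 74.34 mol/s.
Outlet amounts (n = n₀ + ν ξ):
  M: 590 − 2(74.34) = 441.3
  Q: 0 + 1(74.34) = 74.34
Total out = 441.3 + 74.34 = 515.7 mol/s.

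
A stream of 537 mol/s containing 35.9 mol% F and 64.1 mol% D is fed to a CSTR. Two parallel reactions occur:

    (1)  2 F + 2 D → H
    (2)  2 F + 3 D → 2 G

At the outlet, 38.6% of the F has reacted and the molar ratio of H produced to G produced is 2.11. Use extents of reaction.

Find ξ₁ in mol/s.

Conversion of F: F consumed = 0.386 × 192.8 = 74.41 mol/s = 2ξ₁ + 2ξ₂.
Selectivity: 1ξ₁ / (2ξ₂) = 2.11 → ξ₁ = 4.22 ξ₂.
Substitute: (2·4.22 + 2) ξ₂ = 74.41 → ξ₂ = 7.128 mol/s, ξ₁ = 30.08 mol/s.
Outlet amounts (n = n₀ + Σ ν·ξ):
  F: 192.8 − 2(30.08) − 2(7.128) = 118.4
  D: 344.2 − 2(30.08) − 3(7.128) = 262.7
  H: 0 + 1(30.08) = 30.08
  G: 0 + 2(7.128) = 14.26

ξ₁ = 30.1 mol/s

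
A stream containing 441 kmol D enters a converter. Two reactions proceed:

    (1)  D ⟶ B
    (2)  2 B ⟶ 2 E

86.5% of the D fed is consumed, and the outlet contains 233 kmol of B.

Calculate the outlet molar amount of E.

148 kmol

Conversion of D: D consumed = 1ξ₁ = 0.865 × 441 → ξ₁ = 381.5 kmol.
B balance: n_B = 0 + 1ξ₁ − 2ξ₂ = 233 → ξ₂ = (1·381.5 − 233)/2 = 74.23 kmol.
Outlet amounts (n = n₀ + Σ ν·ξ):
  D: 441 − 1(381.5) = 59.54
  B: 0 + 1(381.5) − 2(74.23) = 233
  E: 0 + 2(74.23) = 148.5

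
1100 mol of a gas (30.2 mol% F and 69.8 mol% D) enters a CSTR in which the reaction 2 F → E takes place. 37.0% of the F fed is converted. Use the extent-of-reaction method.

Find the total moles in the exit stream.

1040 mol

F reacted = 0.37 × 332.2 = 122.9 mol; ν_F = −2, so ξ = 122.9/2 = 61.46 mol.
Outlet amounts (n = n₀ + ν ξ):
  F: 332.2 − 2(61.46) = 209.3
  E: 0 + 1(61.46) = 61.46
  D: 767.8 (inert)
Total out = 209.3 + 61.46 + 767.8 = 1039 mol.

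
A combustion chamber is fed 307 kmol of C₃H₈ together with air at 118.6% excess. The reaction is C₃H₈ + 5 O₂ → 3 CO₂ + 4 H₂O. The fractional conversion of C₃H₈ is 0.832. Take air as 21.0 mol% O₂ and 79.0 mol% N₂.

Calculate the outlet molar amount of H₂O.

1020 kmol

Stoichiometric O₂ = 5 × 307 = 1535 kmol; O₂ fed = 1535 × 2.186 = 3356 kmol.
N₂ fed = 3356 × 79/21 = 12620 kmol.
Fuel reacted = 0.832 × 307 → ξ = 255.4 kmol.
Outlet (n = n₀ + ν ξ):
  C₃H₈: 307 − 1(255.4) = 51.58
  O₂: 3356 − 5(255.4) = 2078
  N₂: 12620 (inert)
  CO₂: 0 + 3(255.4) = 766.3
  H₂O: 0 + 4(255.4) = 1022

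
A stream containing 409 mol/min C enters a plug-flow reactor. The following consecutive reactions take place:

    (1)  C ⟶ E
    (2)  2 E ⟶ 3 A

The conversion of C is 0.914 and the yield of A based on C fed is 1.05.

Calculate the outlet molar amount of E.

87.5 mol/min

Conversion of C: C consumed = 1ξ₁ = 0.914 × 409 → ξ₁ = 373.8 mol/min.
Yield of A: 3ξ₂ / 409 = 1.05 → ξ₂ = 143.2 mol/min.
Outlet amounts (n = n₀ + Σ ν·ξ):
  C: 409 − 1(373.8) = 35.17
  E: 0 + 1(373.8) − 2(143.2) = 87.53
  A: 0 + 3(143.2) = 429.5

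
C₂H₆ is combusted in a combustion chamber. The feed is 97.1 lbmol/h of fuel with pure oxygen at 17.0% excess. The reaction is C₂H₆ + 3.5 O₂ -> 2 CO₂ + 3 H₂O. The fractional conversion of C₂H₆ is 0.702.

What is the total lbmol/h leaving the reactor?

Stoichiometric O₂ = 3.5 × 97.1 = 339.8 lbmol/h; O₂ fed = 339.8 × 1.170 = 397.6 lbmol/h.
Fuel reacted = 0.702 × 97.1 → ξ = 68.16 lbmol/h.
Outlet (n = n₀ + ν ξ):
  C₂H₆: 97.1 − 1(68.16) = 28.94
  O₂: 397.6 − 3.5(68.16) = 159
  CO₂: 0 + 2(68.16) = 136.3
  H₂O: 0 + 3(68.16) = 204.5
Total out = 28.94 + 159 + 136.3 + 204.5 = 528.8 lbmol/h.

529 lbmol/h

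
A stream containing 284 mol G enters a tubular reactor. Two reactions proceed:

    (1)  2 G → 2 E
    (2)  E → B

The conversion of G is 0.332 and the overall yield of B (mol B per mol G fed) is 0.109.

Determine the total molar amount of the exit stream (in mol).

Conversion of G: G consumed = 2ξ₁ = 0.332 × 284 → ξ₁ = 47.14 mol.
Yield of B: 1ξ₂ / 284 = 0.109 → ξ₂ = 30.96 mol.
Outlet amounts (n = n₀ + Σ ν·ξ):
  G: 284 − 2(47.14) = 189.7
  E: 0 + 2(47.14) − 1(30.96) = 63.33
  B: 0 + 1(30.96) = 30.96
Total out = 189.7 + 63.33 + 30.96 = 284 mol.

284 mol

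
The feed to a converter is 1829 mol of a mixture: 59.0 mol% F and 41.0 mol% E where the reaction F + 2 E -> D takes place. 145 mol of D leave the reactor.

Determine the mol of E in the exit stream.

460 mol

For D: n = n₀ + 1ξ → 145 = 0 + 1ξ, giving ξ = 145 mol.
Outlet amounts (n = n₀ + ν ξ):
  F: 1079 − 1(145) = 934.1
  E: 749.9 − 2(145) = 459.9
  D: 0 + 1(145) = 145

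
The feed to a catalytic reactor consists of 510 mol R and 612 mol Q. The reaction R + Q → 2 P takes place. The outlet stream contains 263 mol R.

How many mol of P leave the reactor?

For R: n = n₀ − 1ξ → 263 = 510 − 1ξ, giving ξ = 247 mol.
Outlet amounts (n = n₀ + ν ξ):
  R: 510 − 1(247) = 263
  Q: 612 − 1(247) = 365
  P: 0 + 2(247) = 494

494 mol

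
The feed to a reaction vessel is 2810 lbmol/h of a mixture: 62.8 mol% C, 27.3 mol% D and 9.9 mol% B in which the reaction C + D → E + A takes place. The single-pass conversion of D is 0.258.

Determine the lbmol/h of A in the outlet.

198 lbmol/h

D reacted = 0.258 × 767.1 = 197.9 lbmol/h; ν_D = −1, so ξ = 197.9/1 = 197.9 lbmol/h.
Outlet amounts (n = n₀ + ν ξ):
  C: 1765 − 1(197.9) = 1567
  D: 767.1 − 1(197.9) = 569.2
  E: 0 + 1(197.9) = 197.9
  A: 0 + 1(197.9) = 197.9
  B: 278.2 (inert)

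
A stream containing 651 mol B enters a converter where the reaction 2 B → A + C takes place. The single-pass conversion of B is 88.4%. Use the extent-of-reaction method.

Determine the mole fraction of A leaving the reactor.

0.442

B reacted = 0.884 × 651 = 575.5 mol; ν_B = −2, so ξ = 575.5/2 = 287.7 mol.
Outlet amounts (n = n₀ + ν ξ):
  B: 651 − 2(287.7) = 75.52
  A: 0 + 1(287.7) = 287.7
  C: 0 + 1(287.7) = 287.7
Total out = 651 mol; y_A = 287.7 / 651 = 0.442.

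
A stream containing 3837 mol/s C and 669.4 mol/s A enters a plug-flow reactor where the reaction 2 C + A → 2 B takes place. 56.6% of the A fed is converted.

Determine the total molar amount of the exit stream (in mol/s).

A reacted = 0.566 × 669.4 = 378.9 mol/s; ν_A = −1, so ξ = 378.9/1 = 378.9 mol/s.
Outlet amounts (n = n₀ + ν ξ):
  C: 3837 − 2(378.9) = 3079
  A: 669.4 − 1(378.9) = 290.5
  B: 0 + 2(378.9) = 757.8
Total out = 3079 + 290.5 + 757.8 = 4128 mol/s.

4130 mol/s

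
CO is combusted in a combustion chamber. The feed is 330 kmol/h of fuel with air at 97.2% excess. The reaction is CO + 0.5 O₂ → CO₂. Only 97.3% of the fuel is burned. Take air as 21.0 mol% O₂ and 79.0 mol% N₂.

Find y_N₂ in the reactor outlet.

0.712

Stoichiometric O₂ = 0.5 × 330 = 165 kmol/h; O₂ fed = 165 × 1.972 = 325.4 kmol/h.
N₂ fed = 325.4 × 79/21 = 1224 kmol/h.
Fuel reacted = 0.973 × 330 → ξ = 321.1 kmol/h.
Outlet (n = n₀ + ν ξ):
  CO: 330 − 1(321.1) = 8.91
  O₂: 325.4 − 0.5(321.1) = 164.8
  N₂: 1224 (inert)
  CO₂: 0 + 1(321.1) = 321.1
Total out = 1719 kmol/h; y_N₂ = 1224 / 1719 = 0.7121.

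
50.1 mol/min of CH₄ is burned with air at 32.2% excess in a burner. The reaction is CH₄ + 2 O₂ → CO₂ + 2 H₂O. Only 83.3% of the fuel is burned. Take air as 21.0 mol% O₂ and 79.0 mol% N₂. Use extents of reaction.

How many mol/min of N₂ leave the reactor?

Stoichiometric O₂ = 2 × 50.1 = 100.2 mol/min; O₂ fed = 100.2 × 1.322 = 132.5 mol/min.
N₂ fed = 132.5 × 79/21 = 498.3 mol/min.
Fuel reacted = 0.833 × 50.1 → ξ = 41.73 mol/min.
Outlet (n = n₀ + ν ξ):
  CH₄: 50.1 − 1(41.73) = 8.367
  O₂: 132.5 − 2(41.73) = 49
  N₂: 498.3 (inert)
  CO₂: 0 + 1(41.73) = 41.73
  H₂O: 0 + 2(41.73) = 83.47

498 mol/min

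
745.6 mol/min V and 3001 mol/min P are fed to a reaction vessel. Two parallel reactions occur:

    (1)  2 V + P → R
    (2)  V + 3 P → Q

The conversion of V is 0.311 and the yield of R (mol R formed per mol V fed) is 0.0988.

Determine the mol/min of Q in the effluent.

84.6 mol/min

Yield of R: 1ξ₁ / 745.6 = 0.0988 → ξ₁ = 73.67 mol/min.
Conversion of V: 2ξ₁ + 1ξ₂ = 0.311 × 745.6 = 231.9 → ξ₂ = 84.55 mol/min.
Outlet amounts (n = n₀ + Σ ν·ξ):
  V: 745.6 − 2(73.67) − 1(84.55) = 513.7
  P: 3001 − 1(73.67) − 3(84.55) = 2674
  R: 0 + 1(73.67) = 73.67
  Q: 0 + 1(84.55) = 84.55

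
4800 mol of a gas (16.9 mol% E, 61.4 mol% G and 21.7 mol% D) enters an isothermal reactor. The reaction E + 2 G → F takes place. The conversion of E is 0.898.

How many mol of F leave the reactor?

728 mol

E reacted = 0.898 × 811.2 = 728.5 mol; ν_E = −1, so ξ = 728.5/1 = 728.5 mol.
Outlet amounts (n = n₀ + ν ξ):
  E: 811.2 − 1(728.5) = 82.74
  G: 2947 − 2(728.5) = 1490
  F: 0 + 1(728.5) = 728.5
  D: 1042 (inert)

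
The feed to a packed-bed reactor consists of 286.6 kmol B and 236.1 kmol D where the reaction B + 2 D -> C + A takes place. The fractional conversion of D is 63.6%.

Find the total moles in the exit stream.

448 kmol

D reacted = 0.636 × 236.1 = 150.2 kmol; ν_D = −2, so ξ = 150.2/2 = 75.08 kmol.
Outlet amounts (n = n₀ + ν ξ):
  B: 286.6 − 1(75.08) = 211.5
  D: 236.1 − 2(75.08) = 85.94
  C: 0 + 1(75.08) = 75.08
  A: 0 + 1(75.08) = 75.08
Total out = 211.5 + 85.94 + 75.08 + 75.08 = 447.6 kmol.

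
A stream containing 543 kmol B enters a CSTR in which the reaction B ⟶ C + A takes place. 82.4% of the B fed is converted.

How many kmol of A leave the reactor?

447 kmol

B reacted = 0.824 × 543 = 447.4 kmol; ν_B = −1, so ξ = 447.4/1 = 447.4 kmol.
Outlet amounts (n = n₀ + ν ξ):
  B: 543 − 1(447.4) = 95.57
  C: 0 + 1(447.4) = 447.4
  A: 0 + 1(447.4) = 447.4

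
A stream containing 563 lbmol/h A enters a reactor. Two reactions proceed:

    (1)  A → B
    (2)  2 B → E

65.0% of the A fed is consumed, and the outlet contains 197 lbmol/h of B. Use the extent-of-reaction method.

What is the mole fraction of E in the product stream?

0.177

Conversion of A: A consumed = 1ξ₁ = 0.65 × 563 → ξ₁ = 365.9 lbmol/h.
B balance: n_B = 0 + 1ξ₁ − 2ξ₂ = 197 → ξ₂ = (1·365.9 − 197)/2 = 84.47 lbmol/h.
Outlet amounts (n = n₀ + Σ ν·ξ):
  A: 563 − 1(365.9) = 197.1
  B: 0 + 1(365.9) − 2(84.47) = 197
  E: 0 + 1(84.47) = 84.47
Total out = 478.5 lbmol/h; y_E = 84.47 / 478.5 = 0.1765.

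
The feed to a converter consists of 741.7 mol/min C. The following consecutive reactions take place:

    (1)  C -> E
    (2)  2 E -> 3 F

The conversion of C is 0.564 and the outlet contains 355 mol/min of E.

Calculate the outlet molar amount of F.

95 mol/min

Conversion of C: C consumed = 1ξ₁ = 0.564 × 741.7 → ξ₁ = 418.3 mol/min.
E balance: n_E = 0 + 1ξ₁ − 2ξ₂ = 355 → ξ₂ = (1·418.3 − 355)/2 = 31.66 mol/min.
Outlet amounts (n = n₀ + Σ ν·ξ):
  C: 741.7 − 1(418.3) = 323.4
  E: 0 + 1(418.3) − 2(31.66) = 355
  F: 0 + 3(31.66) = 94.98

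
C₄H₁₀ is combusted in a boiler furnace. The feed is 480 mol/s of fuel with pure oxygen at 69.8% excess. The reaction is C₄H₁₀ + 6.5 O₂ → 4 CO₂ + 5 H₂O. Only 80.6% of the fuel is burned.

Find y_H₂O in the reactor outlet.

Stoichiometric O₂ = 6.5 × 480 = 3120 mol/s; O₂ fed = 3120 × 1.698 = 5298 mol/s.
Fuel reacted = 0.806 × 480 → ξ = 386.9 mol/s.
Outlet (n = n₀ + ν ξ):
  C₄H₁₀: 480 − 1(386.9) = 93.12
  O₂: 5298 − 6.5(386.9) = 2783
  CO₂: 0 + 4(386.9) = 1548
  H₂O: 0 + 5(386.9) = 1934
Total out = 6358 mol/s; y_H₂O = 1934 / 6358 = 0.3042.

0.304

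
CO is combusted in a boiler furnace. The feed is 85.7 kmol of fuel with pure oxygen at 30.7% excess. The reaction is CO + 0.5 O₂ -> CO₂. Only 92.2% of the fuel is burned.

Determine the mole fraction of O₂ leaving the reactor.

Stoichiometric O₂ = 0.5 × 85.7 = 42.85 kmol; O₂ fed = 42.85 × 1.307 = 56 kmol.
Fuel reacted = 0.922 × 85.7 → ξ = 79.02 kmol.
Outlet (n = n₀ + ν ξ):
  CO: 85.7 − 1(79.02) = 6.685
  O₂: 56 − 0.5(79.02) = 16.5
  CO₂: 0 + 1(79.02) = 79.02
Total out = 102.2 kmol; y_O₂ = 16.5 / 102.2 = 0.1614.

0.161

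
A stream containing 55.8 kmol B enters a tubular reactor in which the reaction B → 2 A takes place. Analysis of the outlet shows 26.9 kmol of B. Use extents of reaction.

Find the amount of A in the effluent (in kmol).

For B: n = n₀ − 1ξ → 26.9 = 55.8 − 1ξ, giving ξ = 28.9 kmol.
Outlet amounts (n = n₀ + ν ξ):
  B: 55.8 − 1(28.9) = 26.9
  A: 0 + 2(28.9) = 57.8

57.8 kmol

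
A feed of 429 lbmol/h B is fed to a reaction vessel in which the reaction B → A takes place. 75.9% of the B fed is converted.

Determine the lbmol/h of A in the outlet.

326 lbmol/h

B reacted = 0.759 × 429 = 325.6 lbmol/h; ν_B = −1, so ξ = 325.6/1 = 325.6 lbmol/h.
Outlet amounts (n = n₀ + ν ξ):
  B: 429 − 1(325.6) = 103.4
  A: 0 + 1(325.6) = 325.6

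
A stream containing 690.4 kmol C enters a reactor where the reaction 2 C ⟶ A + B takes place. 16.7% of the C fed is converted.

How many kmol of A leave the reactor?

57.6 kmol

C reacted = 0.167 × 690.4 = 115.3 kmol; ν_C = −2, so ξ = 115.3/2 = 57.65 kmol.
Outlet amounts (n = n₀ + ν ξ):
  C: 690.4 − 2(57.65) = 575.1
  A: 0 + 1(57.65) = 57.65
  B: 0 + 1(57.65) = 57.65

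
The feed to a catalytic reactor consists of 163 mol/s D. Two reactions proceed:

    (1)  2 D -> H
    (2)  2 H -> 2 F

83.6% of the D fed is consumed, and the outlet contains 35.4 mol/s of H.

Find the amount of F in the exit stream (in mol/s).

32.7 mol/s

Conversion of D: D consumed = 2ξ₁ = 0.836 × 163 → ξ₁ = 68.13 mol/s.
H balance: n_H = 0 + 1ξ₁ − 2ξ₂ = 35.4 → ξ₂ = (1·68.13 − 35.4)/2 = 16.37 mol/s.
Outlet amounts (n = n₀ + Σ ν·ξ):
  D: 163 − 2(68.13) = 26.73
  H: 0 + 1(68.13) − 2(16.37) = 35.4
  F: 0 + 2(16.37) = 32.73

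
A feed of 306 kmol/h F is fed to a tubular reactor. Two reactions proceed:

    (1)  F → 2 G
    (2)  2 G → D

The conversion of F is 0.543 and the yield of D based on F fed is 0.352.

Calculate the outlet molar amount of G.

Conversion of F: F consumed = 1ξ₁ = 0.543 × 306 → ξ₁ = 166.2 kmol/h.
Yield of D: 1ξ₂ / 306 = 0.352 → ξ₂ = 107.7 kmol/h.
Outlet amounts (n = n₀ + Σ ν·ξ):
  F: 306 − 1(166.2) = 139.8
  G: 0 + 2(166.2) − 2(107.7) = 116.9
  D: 0 + 1(107.7) = 107.7

117 kmol/h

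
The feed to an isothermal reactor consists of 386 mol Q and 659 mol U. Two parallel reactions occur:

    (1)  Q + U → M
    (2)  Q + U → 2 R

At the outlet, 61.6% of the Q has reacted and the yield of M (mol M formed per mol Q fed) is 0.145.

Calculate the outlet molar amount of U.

421 mol

Yield of M: 1ξ₁ / 386 = 0.145 → ξ₁ = 55.97 mol.
Conversion of Q: 1ξ₁ + 1ξ₂ = 0.616 × 386 = 237.8 → ξ₂ = 181.8 mol.
Outlet amounts (n = n₀ + Σ ν·ξ):
  Q: 386 − 1(55.97) − 1(181.8) = 148.2
  U: 659 − 1(55.97) − 1(181.8) = 421.2
  M: 0 + 1(55.97) = 55.97
  R: 0 + 2(181.8) = 363.6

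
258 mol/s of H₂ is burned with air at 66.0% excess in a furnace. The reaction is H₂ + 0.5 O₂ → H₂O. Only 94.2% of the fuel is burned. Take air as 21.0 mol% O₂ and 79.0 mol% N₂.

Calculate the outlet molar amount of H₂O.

243 mol/s

Stoichiometric O₂ = 0.5 × 258 = 129 mol/s; O₂ fed = 129 × 1.660 = 214.1 mol/s.
N₂ fed = 214.1 × 79/21 = 805.6 mol/s.
Fuel reacted = 0.942 × 258 → ξ = 243 mol/s.
Outlet (n = n₀ + ν ξ):
  H₂: 258 − 1(243) = 14.96
  O₂: 214.1 − 0.5(243) = 92.62
  N₂: 805.6 (inert)
  H₂O: 0 + 1(243) = 243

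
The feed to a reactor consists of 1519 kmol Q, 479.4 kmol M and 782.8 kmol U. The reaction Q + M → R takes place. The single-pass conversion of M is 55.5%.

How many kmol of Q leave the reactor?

M reacted = 0.555 × 479.4 = 266.1 kmol; ν_M = −1, so ξ = 266.1/1 = 266.1 kmol.
Outlet amounts (n = n₀ + ν ξ):
  Q: 1519 − 1(266.1) = 1253
  M: 479.4 − 1(266.1) = 213.3
  R: 0 + 1(266.1) = 266.1
  U: 782.8 (inert)

1250 kmol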